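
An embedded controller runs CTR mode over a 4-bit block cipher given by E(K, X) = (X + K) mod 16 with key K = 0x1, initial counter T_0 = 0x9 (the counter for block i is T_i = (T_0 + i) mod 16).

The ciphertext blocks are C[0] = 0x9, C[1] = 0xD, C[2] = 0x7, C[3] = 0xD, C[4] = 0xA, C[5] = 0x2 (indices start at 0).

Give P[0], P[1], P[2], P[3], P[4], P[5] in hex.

CTR decryption: S_i = E(K, T_i) where T_i is the counter for block i; P_i = C_i ⊕ S_i.
P[0]: T = 0x9, S = E(K, T) = 0xA; 0x9 ⊕ 0xA = 0x3.
P[1]: T = 0xA, S = E(K, T) = 0xB; 0xD ⊕ 0xB = 0x6.
P[2]: T = 0xB, S = E(K, T) = 0xC; 0x7 ⊕ 0xC = 0xB.
P[3]: T = 0xC, S = E(K, T) = 0xD; 0xD ⊕ 0xD = 0x0.
P[4]: T = 0xD, S = E(K, T) = 0xE; 0xA ⊕ 0xE = 0x4.
P[5]: T = 0xE, S = E(K, T) = 0xF; 0x2 ⊕ 0xF = 0xD.

P[0] = 0x3, P[1] = 0x6, P[2] = 0xB, P[3] = 0x0, P[4] = 0x4, P[5] = 0xD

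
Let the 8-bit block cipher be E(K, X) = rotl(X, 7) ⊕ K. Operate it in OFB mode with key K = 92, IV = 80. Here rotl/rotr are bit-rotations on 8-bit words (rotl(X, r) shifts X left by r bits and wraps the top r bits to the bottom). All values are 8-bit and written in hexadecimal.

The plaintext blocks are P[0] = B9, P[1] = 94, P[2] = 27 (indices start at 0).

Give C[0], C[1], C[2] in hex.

OFB encryption: S_i = E(K, S_{i−1}) with S_{−1} = IV; C_i = P_i ⊕ S_i.
C[0]: S = E(K, 80) = D2; B9 ⊕ D2 = 6B.
C[1]: S = E(K, D2) = FB; 94 ⊕ FB = 6F.
C[2]: S = E(K, FB) = 6F; 27 ⊕ 6F = 48.

C[0] = 6B, C[1] = 6F, C[2] = 48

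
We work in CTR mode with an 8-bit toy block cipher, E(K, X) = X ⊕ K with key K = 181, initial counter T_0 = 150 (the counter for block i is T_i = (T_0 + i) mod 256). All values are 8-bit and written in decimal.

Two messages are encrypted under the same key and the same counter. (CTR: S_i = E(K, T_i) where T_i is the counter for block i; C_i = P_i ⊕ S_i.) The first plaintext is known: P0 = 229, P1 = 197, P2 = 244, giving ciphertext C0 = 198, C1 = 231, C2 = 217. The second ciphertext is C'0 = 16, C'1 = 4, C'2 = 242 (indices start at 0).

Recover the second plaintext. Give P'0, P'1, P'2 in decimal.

In CTR with a reused counter, both messages share the same keystream S_i, so C_i ⊕ C'_i = P_i ⊕ P'_i and thus P'_i = P_i ⊕ C_i ⊕ C'_i.
P'0: 229 ⊕ 198 ⊕ 16 = 51.
P'1: 197 ⊕ 231 ⊕ 4 = 38.
P'2: 244 ⊕ 217 ⊕ 242 = 223.

P'0 = 51, P'1 = 38, P'2 = 223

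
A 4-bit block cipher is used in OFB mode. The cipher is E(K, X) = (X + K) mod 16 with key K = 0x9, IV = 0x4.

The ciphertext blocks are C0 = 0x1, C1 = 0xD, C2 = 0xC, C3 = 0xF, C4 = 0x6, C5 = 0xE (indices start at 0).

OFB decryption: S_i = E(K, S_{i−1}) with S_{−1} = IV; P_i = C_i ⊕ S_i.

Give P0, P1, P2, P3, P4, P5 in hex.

P0 = 0xC, P1 = 0xB, P2 = 0x3, P3 = 0x7, P4 = 0x7, P5 = 0x4

P0: S = E(K, 0x4) = 0xD; 0x1 ⊕ 0xD = 0xC.
P1: S = E(K, 0xD) = 0x6; 0xD ⊕ 0x6 = 0xB.
P2: S = E(K, 0x6) = 0xF; 0xC ⊕ 0xF = 0x3.
P3: S = E(K, 0xF) = 0x8; 0xF ⊕ 0x8 = 0x7.
P4: S = E(K, 0x8) = 0x1; 0x6 ⊕ 0x1 = 0x7.
P5: S = E(K, 0x1) = 0xA; 0xE ⊕ 0xA = 0x4.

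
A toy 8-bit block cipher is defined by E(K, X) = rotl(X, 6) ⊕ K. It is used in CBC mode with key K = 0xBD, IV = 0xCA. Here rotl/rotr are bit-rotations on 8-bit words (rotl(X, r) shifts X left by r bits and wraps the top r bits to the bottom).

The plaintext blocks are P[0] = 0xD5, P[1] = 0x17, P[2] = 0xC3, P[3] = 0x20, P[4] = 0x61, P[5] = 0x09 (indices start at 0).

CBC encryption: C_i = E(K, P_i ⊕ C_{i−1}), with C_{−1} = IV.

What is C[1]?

C[0]: P[0] ⊕ 0xCA = 0x1F; E(K, 0x1F) = 0x7A.
C[1]: P[1] ⊕ 0x7A = 0x6D; E(K, 0x6D) = 0xE6.

C[1] = 0xE6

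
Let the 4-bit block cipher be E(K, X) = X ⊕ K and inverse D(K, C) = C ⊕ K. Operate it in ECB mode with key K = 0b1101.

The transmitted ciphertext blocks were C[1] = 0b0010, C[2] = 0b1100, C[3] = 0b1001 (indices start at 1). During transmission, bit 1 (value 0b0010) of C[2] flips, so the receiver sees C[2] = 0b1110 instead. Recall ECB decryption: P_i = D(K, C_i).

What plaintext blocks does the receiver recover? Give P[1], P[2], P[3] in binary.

Only C[2] changed, to 0b1110. In ECB, a change in C_i affects only P_i. Decrypting the received ciphertext:
P[1]: D(K, 0b0010) = 0b1111.
P[2]: D(K, 0b1110) = 0b0011.
P[3]: D(K, 0b1001) = 0b0100.
Blocks that differ from the original plaintext: P[2].

P[1] = 0b1111, P[2] = 0b0011, P[3] = 0b0100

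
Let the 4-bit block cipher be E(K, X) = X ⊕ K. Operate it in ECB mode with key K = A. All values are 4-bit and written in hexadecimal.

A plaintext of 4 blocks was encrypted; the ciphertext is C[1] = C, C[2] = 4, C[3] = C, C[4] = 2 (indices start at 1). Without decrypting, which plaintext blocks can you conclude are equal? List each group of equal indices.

ECB encrypts each block independently with the same key, so equal ciphertext blocks imply equal plaintext blocks.
C[1] = C[3] = C, so P[1] = P[3].

P[1] = P[3]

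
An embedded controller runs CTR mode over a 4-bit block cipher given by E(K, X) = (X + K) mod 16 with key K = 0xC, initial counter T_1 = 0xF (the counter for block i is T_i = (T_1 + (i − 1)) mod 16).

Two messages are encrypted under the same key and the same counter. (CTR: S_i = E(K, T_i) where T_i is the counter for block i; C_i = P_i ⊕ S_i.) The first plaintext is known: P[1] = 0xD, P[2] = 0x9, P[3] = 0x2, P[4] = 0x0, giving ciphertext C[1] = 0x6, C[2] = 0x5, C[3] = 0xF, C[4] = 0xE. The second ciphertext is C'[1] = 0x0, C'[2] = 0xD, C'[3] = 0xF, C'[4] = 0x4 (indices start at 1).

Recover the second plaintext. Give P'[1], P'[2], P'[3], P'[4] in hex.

P'[1] = 0xB, P'[2] = 0x1, P'[3] = 0x2, P'[4] = 0xA

In CTR with a reused counter, both messages share the same keystream S_i, so C_i ⊕ C'_i = P_i ⊕ P'_i and thus P'_i = P_i ⊕ C_i ⊕ C'_i.
P'[1]: 0xD ⊕ 0x6 ⊕ 0x0 = 0xB.
P'[2]: 0x9 ⊕ 0x5 ⊕ 0xD = 0x1.
P'[3]: 0x2 ⊕ 0xF ⊕ 0xF = 0x2.
P'[4]: 0x0 ⊕ 0xE ⊕ 0x4 = 0xA.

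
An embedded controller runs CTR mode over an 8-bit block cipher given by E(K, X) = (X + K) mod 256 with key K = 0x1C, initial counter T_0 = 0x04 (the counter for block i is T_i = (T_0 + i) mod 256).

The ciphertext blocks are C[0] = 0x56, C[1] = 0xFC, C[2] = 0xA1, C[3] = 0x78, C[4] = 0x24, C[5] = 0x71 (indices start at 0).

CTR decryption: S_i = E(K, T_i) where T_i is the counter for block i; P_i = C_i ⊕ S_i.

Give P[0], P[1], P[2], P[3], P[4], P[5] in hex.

P[0] = 0x76, P[1] = 0xDD, P[2] = 0x83, P[3] = 0x5B, P[4] = 0x00, P[5] = 0x54

P[0]: T = 0x04, S = E(K, T) = 0x20; 0x56 ⊕ 0x20 = 0x76.
P[1]: T = 0x05, S = E(K, T) = 0x21; 0xFC ⊕ 0x21 = 0xDD.
P[2]: T = 0x06, S = E(K, T) = 0x22; 0xA1 ⊕ 0x22 = 0x83.
P[3]: T = 0x07, S = E(K, T) = 0x23; 0x78 ⊕ 0x23 = 0x5B.
P[4]: T = 0x08, S = E(K, T) = 0x24; 0x24 ⊕ 0x24 = 0x00.
P[5]: T = 0x09, S = E(K, T) = 0x25; 0x71 ⊕ 0x25 = 0x54.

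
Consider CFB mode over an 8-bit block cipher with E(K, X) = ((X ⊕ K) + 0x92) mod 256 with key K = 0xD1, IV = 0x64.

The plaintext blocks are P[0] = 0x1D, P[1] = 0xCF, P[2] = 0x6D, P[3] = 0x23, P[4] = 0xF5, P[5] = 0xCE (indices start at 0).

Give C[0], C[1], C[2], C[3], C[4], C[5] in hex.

C[0] = 0x5A, C[1] = 0xD2, C[2] = 0xF8, C[3] = 0x98, C[4] = 0x2E, C[5] = 0x5F

CFB encryption: C_i = P_i ⊕ E(K, C_{i−1}), with C_{−1} = IV.
C[0]: E(K, 0x64) = 0x47; 0x1D ⊕ 0x47 = 0x5A.
C[1]: E(K, 0x5A) = 0x1D; 0xCF ⊕ 0x1D = 0xD2.
C[2]: E(K, 0xD2) = 0x95; 0x6D ⊕ 0x95 = 0xF8.
C[3]: E(K, 0xF8) = 0xBB; 0x23 ⊕ 0xBB = 0x98.
C[4]: E(K, 0x98) = 0xDB; 0xF5 ⊕ 0xDB = 0x2E.
C[5]: E(K, 0x2E) = 0x91; 0xCE ⊕ 0x91 = 0x5F.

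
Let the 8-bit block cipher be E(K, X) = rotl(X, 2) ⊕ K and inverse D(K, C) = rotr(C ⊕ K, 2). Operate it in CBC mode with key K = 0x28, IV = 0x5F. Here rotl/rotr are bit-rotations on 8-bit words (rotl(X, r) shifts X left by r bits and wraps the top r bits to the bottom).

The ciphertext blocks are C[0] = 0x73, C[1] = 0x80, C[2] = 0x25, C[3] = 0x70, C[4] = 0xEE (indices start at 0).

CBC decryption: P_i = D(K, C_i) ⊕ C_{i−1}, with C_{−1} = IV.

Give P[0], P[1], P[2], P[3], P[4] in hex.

P[0]: D(K, 0x73) = 0xD6; 0xD6 ⊕ 0x5F = 0x89.
P[1]: D(K, 0x80) = 0x2A; 0x2A ⊕ 0x73 = 0x59.
P[2]: D(K, 0x25) = 0x43; 0x43 ⊕ 0x80 = 0xC3.
P[3]: D(K, 0x70) = 0x16; 0x16 ⊕ 0x25 = 0x33.
P[4]: D(K, 0xEE) = 0xB1; 0xB1 ⊕ 0x70 = 0xC1.

P[0] = 0x89, P[1] = 0x59, P[2] = 0xC3, P[3] = 0x33, P[4] = 0xC1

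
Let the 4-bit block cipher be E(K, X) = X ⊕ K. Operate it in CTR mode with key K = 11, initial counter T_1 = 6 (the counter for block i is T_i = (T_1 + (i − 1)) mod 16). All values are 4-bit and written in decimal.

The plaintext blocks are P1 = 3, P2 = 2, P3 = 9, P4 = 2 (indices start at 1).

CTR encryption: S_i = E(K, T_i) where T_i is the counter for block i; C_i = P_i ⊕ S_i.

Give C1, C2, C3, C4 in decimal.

C1: T = 6, S = E(K, T) = 13; 3 ⊕ 13 = 14.
C2: T = 7, S = E(K, T) = 12; 2 ⊕ 12 = 14.
C3: T = 8, S = E(K, T) = 3; 9 ⊕ 3 = 10.
C4: T = 9, S = E(K, T) = 2; 2 ⊕ 2 = 0.

C1 = 14, C2 = 14, C3 = 10, C4 = 0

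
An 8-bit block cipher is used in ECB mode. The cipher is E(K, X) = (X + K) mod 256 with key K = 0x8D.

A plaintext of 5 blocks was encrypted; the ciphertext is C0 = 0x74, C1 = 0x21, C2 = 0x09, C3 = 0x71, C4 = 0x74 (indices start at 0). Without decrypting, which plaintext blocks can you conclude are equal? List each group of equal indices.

ECB encrypts each block independently with the same key, so equal ciphertext blocks imply equal plaintext blocks.
C0 = C4 = 0x74, so P0 = P4.

P0 = P4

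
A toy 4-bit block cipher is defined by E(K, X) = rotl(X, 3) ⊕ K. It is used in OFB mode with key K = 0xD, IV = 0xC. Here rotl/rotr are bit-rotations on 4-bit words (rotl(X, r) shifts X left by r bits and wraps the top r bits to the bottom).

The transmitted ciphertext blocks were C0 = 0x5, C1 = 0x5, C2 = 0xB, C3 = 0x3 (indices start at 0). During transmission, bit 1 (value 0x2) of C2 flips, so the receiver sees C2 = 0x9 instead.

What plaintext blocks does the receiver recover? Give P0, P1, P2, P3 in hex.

P0 = 0xE, P1 = 0x5, P2 = 0x4, P3 = 0x0

OFB decryption: S_i = E(K, S_{i−1}) with S_{−1} = IV; P_i = C_i ⊕ S_i.
Only C2 changed, to 0x9. In OFB, a change in C_i flips the same bit in P_i only; the keystream is unaffected. Decrypting the received ciphertext:
P0: S = E(K, 0xC) = 0xB; 0x5 ⊕ 0xB = 0xE.
P1: S = E(K, 0xB) = 0x0; 0x5 ⊕ 0x0 = 0x5.
P2: S = E(K, 0x0) = 0xD; 0x9 ⊕ 0xD = 0x4.
P3: S = E(K, 0xD) = 0x3; 0x3 ⊕ 0x3 = 0x0.
Blocks that differ from the original plaintext: P2.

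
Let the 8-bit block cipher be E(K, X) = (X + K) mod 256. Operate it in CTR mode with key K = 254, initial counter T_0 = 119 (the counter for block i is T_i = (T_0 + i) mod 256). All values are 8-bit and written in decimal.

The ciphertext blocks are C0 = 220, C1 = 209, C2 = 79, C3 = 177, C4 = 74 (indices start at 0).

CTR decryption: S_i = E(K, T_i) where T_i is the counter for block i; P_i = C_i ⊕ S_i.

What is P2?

P2 = 56

P2: T = 121, S = E(K, T) = 119; 79 ⊕ 119 = 56.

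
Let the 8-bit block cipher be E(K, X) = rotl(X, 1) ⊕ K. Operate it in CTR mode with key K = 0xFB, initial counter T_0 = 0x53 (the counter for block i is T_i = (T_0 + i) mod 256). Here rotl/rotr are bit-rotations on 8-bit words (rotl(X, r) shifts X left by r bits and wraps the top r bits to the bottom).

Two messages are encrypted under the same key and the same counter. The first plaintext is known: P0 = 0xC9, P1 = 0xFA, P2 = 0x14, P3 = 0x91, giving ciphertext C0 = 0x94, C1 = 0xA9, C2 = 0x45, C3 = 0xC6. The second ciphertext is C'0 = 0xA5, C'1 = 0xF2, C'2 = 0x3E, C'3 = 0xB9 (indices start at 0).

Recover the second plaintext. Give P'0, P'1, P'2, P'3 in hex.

In CTR with a reused counter, both messages share the same keystream S_i, so C_i ⊕ C'_i = P_i ⊕ P'_i and thus P'_i = P_i ⊕ C_i ⊕ C'_i.
P'0: 0xC9 ⊕ 0x94 ⊕ 0xA5 = 0xF8.
P'1: 0xFA ⊕ 0xA9 ⊕ 0xF2 = 0xA1.
P'2: 0x14 ⊕ 0x45 ⊕ 0x3E = 0x6F.
P'3: 0x91 ⊕ 0xC6 ⊕ 0xB9 = 0xEE.

P'0 = 0xF8, P'1 = 0xA1, P'2 = 0x6F, P'3 = 0xEE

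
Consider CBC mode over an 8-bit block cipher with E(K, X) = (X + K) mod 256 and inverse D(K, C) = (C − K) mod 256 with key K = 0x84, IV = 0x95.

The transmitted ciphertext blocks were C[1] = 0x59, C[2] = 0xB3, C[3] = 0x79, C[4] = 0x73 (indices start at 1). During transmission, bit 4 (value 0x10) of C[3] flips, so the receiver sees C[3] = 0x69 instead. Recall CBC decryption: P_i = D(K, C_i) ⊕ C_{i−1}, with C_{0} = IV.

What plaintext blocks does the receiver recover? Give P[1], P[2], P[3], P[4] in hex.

Only C[3] changed, to 0x69. In CBC, a change in C_i garbles P_i and flips the same bit in P_{i+1}. Decrypting the received ciphertext:
P[1]: D(K, 0x59) = 0xD5; 0xD5 ⊕ 0x95 = 0x40.
P[2]: D(K, 0xB3) = 0x2F; 0x2F ⊕ 0x59 = 0x76.
P[3]: D(K, 0x69) = 0xE5; 0xE5 ⊕ 0xB3 = 0x56.
P[4]: D(K, 0x73) = 0xEF; 0xEF ⊕ 0x69 = 0x86.
Blocks that differ from the original plaintext: P[3], P[4].

P[1] = 0x40, P[2] = 0x76, P[3] = 0x56, P[4] = 0x86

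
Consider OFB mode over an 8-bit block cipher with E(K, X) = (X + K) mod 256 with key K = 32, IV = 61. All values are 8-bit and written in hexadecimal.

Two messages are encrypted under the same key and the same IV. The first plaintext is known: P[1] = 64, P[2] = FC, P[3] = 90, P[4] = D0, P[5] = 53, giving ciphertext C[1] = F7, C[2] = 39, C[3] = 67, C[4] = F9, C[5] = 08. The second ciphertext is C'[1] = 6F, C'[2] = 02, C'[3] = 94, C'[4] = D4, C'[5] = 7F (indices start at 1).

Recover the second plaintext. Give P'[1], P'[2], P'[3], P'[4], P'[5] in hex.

In OFB with a reused IV, both messages share the same keystream S_i, so C_i ⊕ C'_i = P_i ⊕ P'_i and thus P'_i = P_i ⊕ C_i ⊕ C'_i.
P'[1]: 64 ⊕ F7 ⊕ 6F = FC.
P'[2]: FC ⊕ 39 ⊕ 02 = C7.
P'[3]: 90 ⊕ 67 ⊕ 94 = 63.
P'[4]: D0 ⊕ F9 ⊕ D4 = FD.
P'[5]: 53 ⊕ 08 ⊕ 7F = 24.

P'[1] = FC, P'[2] = C7, P'[3] = 63, P'[4] = FD, P'[5] = 24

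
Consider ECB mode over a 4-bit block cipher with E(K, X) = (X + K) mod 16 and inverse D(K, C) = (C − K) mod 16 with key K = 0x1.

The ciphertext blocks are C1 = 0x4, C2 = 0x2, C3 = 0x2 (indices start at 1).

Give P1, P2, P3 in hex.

P1 = 0x3, P2 = 0x1, P3 = 0x1

ECB decryption: P_i = D(K, C_i).
P1: D(K, 0x4) = 0x3.
P2: D(K, 0x2) = 0x1.
P3: D(K, 0x2) = 0x1.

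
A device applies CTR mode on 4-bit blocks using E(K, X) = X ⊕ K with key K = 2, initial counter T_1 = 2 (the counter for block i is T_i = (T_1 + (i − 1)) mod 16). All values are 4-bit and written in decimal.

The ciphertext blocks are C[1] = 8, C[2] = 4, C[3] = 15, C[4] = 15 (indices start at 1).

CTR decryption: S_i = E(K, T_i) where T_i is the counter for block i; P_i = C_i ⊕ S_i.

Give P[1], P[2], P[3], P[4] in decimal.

P[1]: T = 2, S = E(K, T) = 0; 8 ⊕ 0 = 8.
P[2]: T = 3, S = E(K, T) = 1; 4 ⊕ 1 = 5.
P[3]: T = 4, S = E(K, T) = 6; 15 ⊕ 6 = 9.
P[4]: T = 5, S = E(K, T) = 7; 15 ⊕ 7 = 8.

P[1] = 8, P[2] = 5, P[3] = 9, P[4] = 8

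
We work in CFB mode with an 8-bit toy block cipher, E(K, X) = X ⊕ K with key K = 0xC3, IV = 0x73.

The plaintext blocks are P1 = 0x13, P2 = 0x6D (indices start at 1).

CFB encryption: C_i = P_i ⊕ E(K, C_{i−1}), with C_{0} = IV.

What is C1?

C1: E(K, 0x73) = 0xB0; 0x13 ⊕ 0xB0 = 0xA3.

C1 = 0xA3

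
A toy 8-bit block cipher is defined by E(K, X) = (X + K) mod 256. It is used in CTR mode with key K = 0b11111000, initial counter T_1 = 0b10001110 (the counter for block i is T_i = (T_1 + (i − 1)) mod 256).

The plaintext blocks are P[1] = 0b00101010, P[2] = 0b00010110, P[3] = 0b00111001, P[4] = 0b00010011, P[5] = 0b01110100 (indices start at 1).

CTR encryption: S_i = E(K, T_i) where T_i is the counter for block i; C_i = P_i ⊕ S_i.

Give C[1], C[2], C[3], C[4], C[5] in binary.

C[1]: T = 0b10001110, S = E(K, T) = 0b10000110; 0b00101010 ⊕ 0b10000110 = 0b10101100.
C[2]: T = 0b10001111, S = E(K, T) = 0b10000111; 0b00010110 ⊕ 0b10000111 = 0b10010001.
C[3]: T = 0b10010000, S = E(K, T) = 0b10001000; 0b00111001 ⊕ 0b10001000 = 0b10110001.
C[4]: T = 0b10010001, S = E(K, T) = 0b10001001; 0b00010011 ⊕ 0b10001001 = 0b10011010.
C[5]: T = 0b10010010, S = E(K, T) = 0b10001010; 0b01110100 ⊕ 0b10001010 = 0b11111110.

C[1] = 0b10101100, C[2] = 0b10010001, C[3] = 0b10110001, C[4] = 0b10011010, C[5] = 0b11111110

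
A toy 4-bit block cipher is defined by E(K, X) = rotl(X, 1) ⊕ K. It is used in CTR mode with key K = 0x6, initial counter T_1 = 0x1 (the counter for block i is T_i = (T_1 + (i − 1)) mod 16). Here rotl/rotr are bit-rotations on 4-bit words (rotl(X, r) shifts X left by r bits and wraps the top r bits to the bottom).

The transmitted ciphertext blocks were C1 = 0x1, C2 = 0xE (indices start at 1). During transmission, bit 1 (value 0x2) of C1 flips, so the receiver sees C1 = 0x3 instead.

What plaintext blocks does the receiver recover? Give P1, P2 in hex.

P1 = 0x7, P2 = 0xC

CTR decryption: S_i = E(K, T_i) where T_i is the counter for block i; P_i = C_i ⊕ S_i.
Only C1 changed, to 0x3. In CTR, a change in C_i flips the same bit in P_i only; the keystream is unaffected. Decrypting the received ciphertext:
P1: T = 0x1, S = E(K, T) = 0x4; 0x3 ⊕ 0x4 = 0x7.
P2: T = 0x2, S = E(K, T) = 0x2; 0xE ⊕ 0x2 = 0xC.
Blocks that differ from the original plaintext: P1.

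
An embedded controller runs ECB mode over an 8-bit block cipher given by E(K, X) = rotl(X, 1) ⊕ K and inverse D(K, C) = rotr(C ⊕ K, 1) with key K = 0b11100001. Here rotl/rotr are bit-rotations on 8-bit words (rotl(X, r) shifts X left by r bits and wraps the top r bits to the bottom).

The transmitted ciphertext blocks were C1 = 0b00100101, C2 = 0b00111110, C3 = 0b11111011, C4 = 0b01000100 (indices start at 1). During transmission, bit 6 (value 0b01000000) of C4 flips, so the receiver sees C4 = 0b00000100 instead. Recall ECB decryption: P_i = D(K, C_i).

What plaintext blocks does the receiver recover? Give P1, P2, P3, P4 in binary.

P1 = 0b01100010, P2 = 0b11101111, P3 = 0b00001101, P4 = 0b11110010

Only C4 changed, to 0b00000100. In ECB, a change in C_i affects only P_i. Decrypting the received ciphertext:
P1: D(K, 0b00100101) = 0b01100010.
P2: D(K, 0b00111110) = 0b11101111.
P3: D(K, 0b11111011) = 0b00001101.
P4: D(K, 0b00000100) = 0b11110010.
Blocks that differ from the original plaintext: P4.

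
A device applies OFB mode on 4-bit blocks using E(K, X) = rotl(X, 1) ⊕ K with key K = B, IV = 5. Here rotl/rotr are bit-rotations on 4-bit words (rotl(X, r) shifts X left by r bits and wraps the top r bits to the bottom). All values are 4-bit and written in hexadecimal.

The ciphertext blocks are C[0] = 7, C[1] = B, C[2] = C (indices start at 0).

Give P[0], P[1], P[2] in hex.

P[0] = 6, P[1] = 2, P[2] = 4

OFB decryption: S_i = E(K, S_{i−1}) with S_{−1} = IV; P_i = C_i ⊕ S_i.
P[0]: S = E(K, 5) = 1; 7 ⊕ 1 = 6.
P[1]: S = E(K, 1) = 9; B ⊕ 9 = 2.
P[2]: S = E(K, 9) = 8; C ⊕ 8 = 4.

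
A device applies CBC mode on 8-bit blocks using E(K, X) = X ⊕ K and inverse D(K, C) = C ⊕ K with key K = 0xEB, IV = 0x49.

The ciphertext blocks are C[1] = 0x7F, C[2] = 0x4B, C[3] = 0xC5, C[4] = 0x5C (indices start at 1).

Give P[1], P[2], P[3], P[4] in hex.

CBC decryption: P_i = D(K, C_i) ⊕ C_{i−1}, with C_{0} = IV.
P[1]: D(K, 0x7F) = 0x94; 0x94 ⊕ 0x49 = 0xDD.
P[2]: D(K, 0x4B) = 0xA0; 0xA0 ⊕ 0x7F = 0xDF.
P[3]: D(K, 0xC5) = 0x2E; 0x2E ⊕ 0x4B = 0x65.
P[4]: D(K, 0x5C) = 0xB7; 0xB7 ⊕ 0xC5 = 0x72.

P[1] = 0xDD, P[2] = 0xDF, P[3] = 0x65, P[4] = 0x72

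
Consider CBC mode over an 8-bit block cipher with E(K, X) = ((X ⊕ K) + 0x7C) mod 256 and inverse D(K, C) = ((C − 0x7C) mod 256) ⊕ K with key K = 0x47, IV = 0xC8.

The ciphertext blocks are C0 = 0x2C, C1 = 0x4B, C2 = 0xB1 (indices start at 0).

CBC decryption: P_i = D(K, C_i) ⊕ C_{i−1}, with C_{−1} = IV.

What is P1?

P1: D(K, 0x4B) = 0x88; 0x88 ⊕ 0x2C = 0xA4.

P1 = 0xA4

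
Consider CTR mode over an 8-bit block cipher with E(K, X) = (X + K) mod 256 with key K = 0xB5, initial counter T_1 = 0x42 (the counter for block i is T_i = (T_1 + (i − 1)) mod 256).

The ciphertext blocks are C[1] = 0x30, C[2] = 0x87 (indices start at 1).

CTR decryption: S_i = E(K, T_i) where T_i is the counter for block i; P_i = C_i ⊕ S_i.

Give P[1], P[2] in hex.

P[1] = 0xC7, P[2] = 0x7F

P[1]: T = 0x42, S = E(K, T) = 0xF7; 0x30 ⊕ 0xF7 = 0xC7.
P[2]: T = 0x43, S = E(K, T) = 0xF8; 0x87 ⊕ 0xF8 = 0x7F.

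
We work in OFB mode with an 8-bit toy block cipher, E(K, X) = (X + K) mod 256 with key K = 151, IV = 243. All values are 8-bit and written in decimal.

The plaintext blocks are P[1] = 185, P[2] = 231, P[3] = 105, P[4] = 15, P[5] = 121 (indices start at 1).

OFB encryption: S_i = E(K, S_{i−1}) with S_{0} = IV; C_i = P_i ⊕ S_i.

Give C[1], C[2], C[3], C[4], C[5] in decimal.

C[1] = 51, C[2] = 198, C[3] = 209, C[4] = 64, C[5] = 159

C[1]: S = E(K, 243) = 138; 185 ⊕ 138 = 51.
C[2]: S = E(K, 138) = 33; 231 ⊕ 33 = 198.
C[3]: S = E(K, 33) = 184; 105 ⊕ 184 = 209.
C[4]: S = E(K, 184) = 79; 15 ⊕ 79 = 64.
C[5]: S = E(K, 79) = 230; 121 ⊕ 230 = 159.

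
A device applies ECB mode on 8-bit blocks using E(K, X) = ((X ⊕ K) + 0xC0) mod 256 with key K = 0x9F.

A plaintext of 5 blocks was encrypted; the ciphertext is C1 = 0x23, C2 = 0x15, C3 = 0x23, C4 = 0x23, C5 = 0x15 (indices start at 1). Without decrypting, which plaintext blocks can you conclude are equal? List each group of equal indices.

P1 = P3 = P4; P2 = P5

ECB encrypts each block independently with the same key, so equal ciphertext blocks imply equal plaintext blocks.
C1 = C3 = C4 = 0x23, so P1 = P3 = P4.
C2 = C5 = 0x15, so P2 = P5.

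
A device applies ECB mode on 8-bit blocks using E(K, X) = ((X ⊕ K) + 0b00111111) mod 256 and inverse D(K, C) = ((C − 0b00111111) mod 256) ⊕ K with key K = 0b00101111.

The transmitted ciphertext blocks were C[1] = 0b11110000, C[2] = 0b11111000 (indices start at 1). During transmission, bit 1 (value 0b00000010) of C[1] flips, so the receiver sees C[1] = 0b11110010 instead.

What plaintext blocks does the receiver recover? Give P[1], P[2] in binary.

P[1] = 0b10011100, P[2] = 0b10010110

ECB decryption: P_i = D(K, C_i).
Only C[1] changed, to 0b11110010. In ECB, a change in C_i affects only P_i. Decrypting the received ciphertext:
P[1]: D(K, 0b11110010) = 0b10011100.
P[2]: D(K, 0b11111000) = 0b10010110.
Blocks that differ from the original plaintext: P[1].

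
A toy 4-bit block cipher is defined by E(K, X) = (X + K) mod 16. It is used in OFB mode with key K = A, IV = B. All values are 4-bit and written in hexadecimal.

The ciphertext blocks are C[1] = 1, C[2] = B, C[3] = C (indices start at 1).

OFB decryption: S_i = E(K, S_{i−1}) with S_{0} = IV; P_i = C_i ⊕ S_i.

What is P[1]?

P[1]: S = E(K, B) = 5; 1 ⊕ 5 = 4.

P[1] = 4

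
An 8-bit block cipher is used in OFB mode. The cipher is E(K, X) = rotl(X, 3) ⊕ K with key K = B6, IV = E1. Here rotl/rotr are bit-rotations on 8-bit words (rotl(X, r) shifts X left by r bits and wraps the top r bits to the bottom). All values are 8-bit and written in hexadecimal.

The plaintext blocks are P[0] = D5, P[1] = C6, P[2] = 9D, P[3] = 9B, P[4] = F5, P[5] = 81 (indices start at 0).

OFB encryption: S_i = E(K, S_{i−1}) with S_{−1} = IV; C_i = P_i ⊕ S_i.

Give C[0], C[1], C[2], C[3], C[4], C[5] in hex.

C[0] = 6C, C[1] = BD, C[2] = F0, C[3] = 46, C[4] = AD, C[5] = F5

C[0]: S = E(K, E1) = B9; D5 ⊕ B9 = 6C.
C[1]: S = E(K, B9) = 7B; C6 ⊕ 7B = BD.
C[2]: S = E(K, 7B) = 6D; 9D ⊕ 6D = F0.
C[3]: S = E(K, 6D) = DD; 9B ⊕ DD = 46.
C[4]: S = E(K, DD) = 58; F5 ⊕ 58 = AD.
C[5]: S = E(K, 58) = 74; 81 ⊕ 74 = F5.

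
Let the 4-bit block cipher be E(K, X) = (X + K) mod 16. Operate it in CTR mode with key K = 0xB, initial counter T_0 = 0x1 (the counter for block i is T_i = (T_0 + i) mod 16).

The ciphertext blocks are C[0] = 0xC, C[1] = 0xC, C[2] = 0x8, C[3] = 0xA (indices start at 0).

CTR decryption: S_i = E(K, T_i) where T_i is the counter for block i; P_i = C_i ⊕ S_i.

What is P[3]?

P[3]: T = 0x4, S = E(K, T) = 0xF; 0xA ⊕ 0xF = 0x5.

P[3] = 0x5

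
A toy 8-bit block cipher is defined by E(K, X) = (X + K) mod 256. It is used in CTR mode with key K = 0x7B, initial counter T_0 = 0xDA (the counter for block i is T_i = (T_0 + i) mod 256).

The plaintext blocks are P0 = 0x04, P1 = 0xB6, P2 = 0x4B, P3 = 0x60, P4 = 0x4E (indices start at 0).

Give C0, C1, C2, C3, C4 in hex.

C0 = 0x51, C1 = 0xE0, C2 = 0x1C, C3 = 0x38, C4 = 0x17

CTR encryption: S_i = E(K, T_i) where T_i is the counter for block i; C_i = P_i ⊕ S_i.
C0: T = 0xDA, S = E(K, T) = 0x55; 0x04 ⊕ 0x55 = 0x51.
C1: T = 0xDB, S = E(K, T) = 0x56; 0xB6 ⊕ 0x56 = 0xE0.
C2: T = 0xDC, S = E(K, T) = 0x57; 0x4B ⊕ 0x57 = 0x1C.
C3: T = 0xDD, S = E(K, T) = 0x58; 0x60 ⊕ 0x58 = 0x38.
C4: T = 0xDE, S = E(K, T) = 0x59; 0x4E ⊕ 0x59 = 0x17.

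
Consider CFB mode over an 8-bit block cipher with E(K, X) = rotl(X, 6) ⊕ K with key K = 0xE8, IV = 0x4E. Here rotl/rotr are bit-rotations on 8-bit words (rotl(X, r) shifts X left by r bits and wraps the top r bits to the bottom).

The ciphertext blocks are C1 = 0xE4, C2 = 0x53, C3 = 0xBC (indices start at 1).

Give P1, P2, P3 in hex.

P1 = 0x9F, P2 = 0x82, P3 = 0x80

CFB decryption: P_i = C_i ⊕ E(K, C_{i−1}), with C_{0} = IV.
P1: E(K, 0x4E) = 0x7B; 0xE4 ⊕ 0x7B = 0x9F.
P2: E(K, 0xE4) = 0xD1; 0x53 ⊕ 0xD1 = 0x82.
P3: E(K, 0x53) = 0x3C; 0xBC ⊕ 0x3C = 0x80.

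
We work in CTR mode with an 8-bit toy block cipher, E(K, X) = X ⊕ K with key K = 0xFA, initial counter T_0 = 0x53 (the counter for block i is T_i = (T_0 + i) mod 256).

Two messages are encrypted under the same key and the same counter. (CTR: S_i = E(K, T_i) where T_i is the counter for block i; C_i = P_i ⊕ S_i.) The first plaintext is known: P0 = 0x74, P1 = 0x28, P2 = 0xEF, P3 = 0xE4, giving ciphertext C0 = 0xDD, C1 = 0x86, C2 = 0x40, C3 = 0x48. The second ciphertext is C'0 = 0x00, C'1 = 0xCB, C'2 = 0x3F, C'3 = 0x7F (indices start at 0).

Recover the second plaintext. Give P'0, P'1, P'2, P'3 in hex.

P'0 = 0xA9, P'1 = 0x65, P'2 = 0x90, P'3 = 0xD3

In CTR with a reused counter, both messages share the same keystream S_i, so C_i ⊕ C'_i = P_i ⊕ P'_i and thus P'_i = P_i ⊕ C_i ⊕ C'_i.
P'0: 0x74 ⊕ 0xDD ⊕ 0x00 = 0xA9.
P'1: 0x28 ⊕ 0x86 ⊕ 0xCB = 0x65.
P'2: 0xEF ⊕ 0x40 ⊕ 0x3F = 0x90.
P'3: 0xE4 ⊕ 0x48 ⊕ 0x7F = 0xD3.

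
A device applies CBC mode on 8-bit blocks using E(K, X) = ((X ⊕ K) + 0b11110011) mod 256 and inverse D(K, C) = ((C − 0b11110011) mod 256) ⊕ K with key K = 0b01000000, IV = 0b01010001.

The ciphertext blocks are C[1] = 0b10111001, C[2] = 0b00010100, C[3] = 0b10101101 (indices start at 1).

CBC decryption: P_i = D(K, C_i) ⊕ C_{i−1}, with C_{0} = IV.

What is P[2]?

P[2] = 0b11011000

P[2]: D(K, 0b00010100) = 0b01100001; 0b01100001 ⊕ 0b10111001 = 0b11011000.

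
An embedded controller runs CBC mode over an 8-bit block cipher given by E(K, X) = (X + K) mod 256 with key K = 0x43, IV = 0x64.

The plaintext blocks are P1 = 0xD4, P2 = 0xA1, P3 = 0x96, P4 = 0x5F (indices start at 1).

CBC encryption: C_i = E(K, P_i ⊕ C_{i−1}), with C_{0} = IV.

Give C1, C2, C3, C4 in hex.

C1: P1 ⊕ 0x64 = 0xB0; E(K, 0xB0) = 0xF3.
C2: P2 ⊕ 0xF3 = 0x52; E(K, 0x52) = 0x95.
C3: P3 ⊕ 0x95 = 0x03; E(K, 0x03) = 0x46.
C4: P4 ⊕ 0x46 = 0x19; E(K, 0x19) = 0x5C.

C1 = 0xF3, C2 = 0x95, C3 = 0x46, C4 = 0x5C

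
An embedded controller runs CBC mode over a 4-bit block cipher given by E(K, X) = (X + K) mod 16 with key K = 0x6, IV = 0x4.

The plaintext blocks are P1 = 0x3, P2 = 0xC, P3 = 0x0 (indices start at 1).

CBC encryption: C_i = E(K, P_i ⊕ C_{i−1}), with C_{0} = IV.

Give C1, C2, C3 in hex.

C1 = 0xD, C2 = 0x7, C3 = 0xD

C1: P1 ⊕ 0x4 = 0x7; E(K, 0x7) = 0xD.
C2: P2 ⊕ 0xD = 0x1; E(K, 0x1) = 0x7.
C3: P3 ⊕ 0x7 = 0x7; E(K, 0x7) = 0xD.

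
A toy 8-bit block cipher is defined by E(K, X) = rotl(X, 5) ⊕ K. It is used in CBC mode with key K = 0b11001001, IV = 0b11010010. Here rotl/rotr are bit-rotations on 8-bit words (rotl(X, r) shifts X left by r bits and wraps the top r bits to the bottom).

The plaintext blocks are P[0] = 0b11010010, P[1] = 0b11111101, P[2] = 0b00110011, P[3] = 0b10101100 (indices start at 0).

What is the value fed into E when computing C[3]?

CBC encryption: C_i = E(K, P_i ⊕ C_{i−1}), with C_{−1} = IV.
C[0]: P[0] ⊕ 0b11010010 = 0b00000000; E(K, 0b00000000) = 0b11001001.
C[1]: P[1] ⊕ 0b11001001 = 0b00110100; E(K, 0b00110100) = 0b01001111.
C[2]: P[2] ⊕ 0b01001111 = 0b01111100; E(K, 0b01111100) = 0b01000110.
C[3]: P[3] ⊕ 0b01000110 = 0b11101010; E(K, 0b11101010) = 0b10010100.
So the input to E for block [3] is 0b11101010.

0b11101010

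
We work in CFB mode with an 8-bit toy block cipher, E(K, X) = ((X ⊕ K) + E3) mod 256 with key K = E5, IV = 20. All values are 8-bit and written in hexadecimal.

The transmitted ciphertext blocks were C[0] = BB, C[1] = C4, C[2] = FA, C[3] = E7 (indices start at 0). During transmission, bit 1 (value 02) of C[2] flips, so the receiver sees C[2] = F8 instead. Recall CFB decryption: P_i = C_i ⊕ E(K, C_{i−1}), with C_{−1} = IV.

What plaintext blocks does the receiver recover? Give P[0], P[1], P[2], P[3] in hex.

Only C[2] changed, to F8. In CFB, a change in C_i flips the same bit in P_i and garbles P_{i+1}. Decrypting the received ciphertext:
P[0]: E(K, 20) = A8; BB ⊕ A8 = 13.
P[1]: E(K, BB) = 41; C4 ⊕ 41 = 85.
P[2]: E(K, C4) = 04; F8 ⊕ 04 = FC.
P[3]: E(K, F8) = 00; E7 ⊕ 00 = E7.
Blocks that differ from the original plaintext: P[2], P[3].

P[0] = 13, P[1] = 85, P[2] = FC, P[3] = E7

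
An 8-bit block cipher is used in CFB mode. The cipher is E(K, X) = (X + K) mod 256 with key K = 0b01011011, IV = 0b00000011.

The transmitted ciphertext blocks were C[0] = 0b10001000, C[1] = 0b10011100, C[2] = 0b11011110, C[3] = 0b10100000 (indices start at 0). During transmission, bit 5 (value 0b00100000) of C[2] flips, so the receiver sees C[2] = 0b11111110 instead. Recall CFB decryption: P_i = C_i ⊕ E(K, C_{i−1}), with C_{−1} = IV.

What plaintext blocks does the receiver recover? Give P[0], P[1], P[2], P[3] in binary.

P[0] = 0b11010110, P[1] = 0b01111111, P[2] = 0b00001001, P[3] = 0b11111001

Only C[2] changed, to 0b11111110. In CFB, a change in C_i flips the same bit in P_i and garbles P_{i+1}. Decrypting the received ciphertext:
P[0]: E(K, 0b00000011) = 0b01011110; 0b10001000 ⊕ 0b01011110 = 0b11010110.
P[1]: E(K, 0b10001000) = 0b11100011; 0b10011100 ⊕ 0b11100011 = 0b01111111.
P[2]: E(K, 0b10011100) = 0b11110111; 0b11111110 ⊕ 0b11110111 = 0b00001001.
P[3]: E(K, 0b11111110) = 0b01011001; 0b10100000 ⊕ 0b01011001 = 0b11111001.
Blocks that differ from the original plaintext: P[2], P[3].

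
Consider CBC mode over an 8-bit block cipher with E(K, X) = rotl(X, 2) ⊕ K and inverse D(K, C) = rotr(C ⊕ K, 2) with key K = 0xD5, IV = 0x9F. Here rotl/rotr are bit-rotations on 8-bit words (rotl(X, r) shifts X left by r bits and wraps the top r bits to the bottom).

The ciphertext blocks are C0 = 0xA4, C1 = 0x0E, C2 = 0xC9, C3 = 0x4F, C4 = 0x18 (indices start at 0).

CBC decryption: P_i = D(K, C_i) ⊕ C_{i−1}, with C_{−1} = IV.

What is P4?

P4: D(K, 0x18) = 0x73; 0x73 ⊕ 0x4F = 0x3C.

P4 = 0x3C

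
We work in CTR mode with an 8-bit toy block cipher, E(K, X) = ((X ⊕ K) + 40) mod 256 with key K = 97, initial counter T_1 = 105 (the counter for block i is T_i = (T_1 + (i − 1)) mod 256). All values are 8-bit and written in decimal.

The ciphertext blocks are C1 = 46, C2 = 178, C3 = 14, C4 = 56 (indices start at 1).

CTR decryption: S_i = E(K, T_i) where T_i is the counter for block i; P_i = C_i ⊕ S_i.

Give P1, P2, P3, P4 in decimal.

P1 = 30, P2 = 129, P3 = 60, P4 = 13

P1: T = 105, S = E(K, T) = 48; 46 ⊕ 48 = 30.
P2: T = 106, S = E(K, T) = 51; 178 ⊕ 51 = 129.
P3: T = 107, S = E(K, T) = 50; 14 ⊕ 50 = 60.
P4: T = 108, S = E(K, T) = 53; 56 ⊕ 53 = 13.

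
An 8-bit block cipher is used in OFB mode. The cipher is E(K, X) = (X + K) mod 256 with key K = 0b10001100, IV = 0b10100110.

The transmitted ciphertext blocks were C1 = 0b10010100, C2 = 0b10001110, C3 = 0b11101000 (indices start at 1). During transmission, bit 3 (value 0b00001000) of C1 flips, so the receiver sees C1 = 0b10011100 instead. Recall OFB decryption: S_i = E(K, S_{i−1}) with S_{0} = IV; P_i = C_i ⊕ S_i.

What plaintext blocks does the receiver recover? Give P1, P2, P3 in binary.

P1 = 0b10101110, P2 = 0b00110000, P3 = 0b10100010

Only C1 changed, to 0b10011100. In OFB, a change in C_i flips the same bit in P_i only; the keystream is unaffected. Decrypting the received ciphertext:
P1: S = E(K, 0b10100110) = 0b00110010; 0b10011100 ⊕ 0b00110010 = 0b10101110.
P2: S = E(K, 0b00110010) = 0b10111110; 0b10001110 ⊕ 0b10111110 = 0b00110000.
P3: S = E(K, 0b10111110) = 0b01001010; 0b11101000 ⊕ 0b01001010 = 0b10100010.
Blocks that differ from the original plaintext: P1.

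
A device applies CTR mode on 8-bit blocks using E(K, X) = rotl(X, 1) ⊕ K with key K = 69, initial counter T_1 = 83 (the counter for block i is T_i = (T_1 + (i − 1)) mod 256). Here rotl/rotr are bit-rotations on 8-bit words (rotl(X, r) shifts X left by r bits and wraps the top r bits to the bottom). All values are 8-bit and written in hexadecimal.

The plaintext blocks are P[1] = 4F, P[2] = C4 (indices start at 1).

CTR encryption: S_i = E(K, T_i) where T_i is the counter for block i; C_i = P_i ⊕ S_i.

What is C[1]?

C[1]: T = 83, S = E(K, T) = 6E; 4F ⊕ 6E = 21.

C[1] = 21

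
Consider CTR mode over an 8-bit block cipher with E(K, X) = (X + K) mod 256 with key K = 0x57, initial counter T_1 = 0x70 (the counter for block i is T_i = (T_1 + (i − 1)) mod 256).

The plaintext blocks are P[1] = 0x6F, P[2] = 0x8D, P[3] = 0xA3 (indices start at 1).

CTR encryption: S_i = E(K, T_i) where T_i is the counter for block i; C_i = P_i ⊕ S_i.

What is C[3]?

C[3] = 0x6A

C[1]: T = 0x70, S = E(K, T) = 0xC7; 0x6F ⊕ 0xC7 = 0xA8.
C[2]: T = 0x71, S = E(K, T) = 0xC8; 0x8D ⊕ 0xC8 = 0x45.
C[3]: T = 0x72, S = E(K, T) = 0xC9; 0xA3 ⊕ 0xC9 = 0x6A.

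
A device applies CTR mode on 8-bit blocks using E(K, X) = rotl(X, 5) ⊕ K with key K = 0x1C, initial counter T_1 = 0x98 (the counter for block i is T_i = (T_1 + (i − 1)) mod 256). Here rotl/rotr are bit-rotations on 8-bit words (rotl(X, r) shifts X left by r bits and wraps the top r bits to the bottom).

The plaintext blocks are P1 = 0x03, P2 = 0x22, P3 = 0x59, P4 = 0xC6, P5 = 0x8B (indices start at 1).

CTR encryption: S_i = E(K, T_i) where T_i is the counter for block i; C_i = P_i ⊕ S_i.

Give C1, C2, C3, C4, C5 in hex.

C1 = 0x0C, C2 = 0x0D, C3 = 0x16, C4 = 0xA9, C5 = 0x04

C1: T = 0x98, S = E(K, T) = 0x0F; 0x03 ⊕ 0x0F = 0x0C.
C2: T = 0x99, S = E(K, T) = 0x2F; 0x22 ⊕ 0x2F = 0x0D.
C3: T = 0x9A, S = E(K, T) = 0x4F; 0x59 ⊕ 0x4F = 0x16.
C4: T = 0x9B, S = E(K, T) = 0x6F; 0xC6 ⊕ 0x6F = 0xA9.
C5: T = 0x9C, S = E(K, T) = 0x8F; 0x8B ⊕ 0x8F = 0x04.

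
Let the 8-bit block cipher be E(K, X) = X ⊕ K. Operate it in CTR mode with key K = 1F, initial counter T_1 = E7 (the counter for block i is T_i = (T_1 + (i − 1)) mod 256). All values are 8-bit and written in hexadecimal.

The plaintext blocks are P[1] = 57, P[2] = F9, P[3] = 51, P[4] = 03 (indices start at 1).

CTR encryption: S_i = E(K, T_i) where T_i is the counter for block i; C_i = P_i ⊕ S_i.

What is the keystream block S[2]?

F7

C[1]: T = E7, S = E(K, T) = F8; 57 ⊕ F8 = AF.
C[2]: T = E8, S = E(K, T) = F7; F9 ⊕ F7 = 0E.
So S[2] = F7.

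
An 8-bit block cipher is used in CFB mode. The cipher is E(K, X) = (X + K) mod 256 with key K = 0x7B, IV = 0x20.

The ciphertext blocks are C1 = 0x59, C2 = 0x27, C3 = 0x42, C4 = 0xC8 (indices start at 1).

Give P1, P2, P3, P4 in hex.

P1 = 0xC2, P2 = 0xF3, P3 = 0xE0, P4 = 0x75

CFB decryption: P_i = C_i ⊕ E(K, C_{i−1}), with C_{0} = IV.
P1: E(K, 0x20) = 0x9B; 0x59 ⊕ 0x9B = 0xC2.
P2: E(K, 0x59) = 0xD4; 0x27 ⊕ 0xD4 = 0xF3.
P3: E(K, 0x27) = 0xA2; 0x42 ⊕ 0xA2 = 0xE0.
P4: E(K, 0x42) = 0xBD; 0xC8 ⊕ 0xBD = 0x75.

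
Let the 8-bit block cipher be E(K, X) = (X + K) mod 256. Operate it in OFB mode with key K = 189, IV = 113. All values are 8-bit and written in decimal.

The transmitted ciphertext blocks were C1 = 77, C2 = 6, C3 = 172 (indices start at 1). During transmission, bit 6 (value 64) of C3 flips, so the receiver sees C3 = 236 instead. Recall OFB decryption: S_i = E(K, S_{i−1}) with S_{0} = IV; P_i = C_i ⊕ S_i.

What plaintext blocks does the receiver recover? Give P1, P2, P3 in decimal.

P1 = 99, P2 = 237, P3 = 68

Only C3 changed, to 236. In OFB, a change in C_i flips the same bit in P_i only; the keystream is unaffected. Decrypting the received ciphertext:
P1: S = E(K, 113) = 46; 77 ⊕ 46 = 99.
P2: S = E(K, 46) = 235; 6 ⊕ 235 = 237.
P3: S = E(K, 235) = 168; 236 ⊕ 168 = 68.
Blocks that differ from the original plaintext: P3.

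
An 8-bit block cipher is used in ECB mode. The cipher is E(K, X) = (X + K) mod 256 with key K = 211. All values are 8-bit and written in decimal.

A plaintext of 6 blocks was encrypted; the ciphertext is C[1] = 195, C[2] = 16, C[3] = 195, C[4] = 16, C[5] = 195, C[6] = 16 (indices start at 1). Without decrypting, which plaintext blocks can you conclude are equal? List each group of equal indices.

P[1] = P[3] = P[5]; P[2] = P[4] = P[6]

ECB encrypts each block independently with the same key, so equal ciphertext blocks imply equal plaintext blocks.
C[1] = C[3] = C[5] = 195, so P[1] = P[3] = P[5].
C[2] = C[4] = C[6] = 16, so P[2] = P[4] = P[6].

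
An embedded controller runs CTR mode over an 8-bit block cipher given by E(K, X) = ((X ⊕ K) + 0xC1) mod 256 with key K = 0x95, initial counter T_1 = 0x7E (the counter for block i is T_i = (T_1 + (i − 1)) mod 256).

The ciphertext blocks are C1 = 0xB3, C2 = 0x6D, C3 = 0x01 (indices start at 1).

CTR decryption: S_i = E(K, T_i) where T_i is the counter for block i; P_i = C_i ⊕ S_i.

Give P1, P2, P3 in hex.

P1: T = 0x7E, S = E(K, T) = 0xAC; 0xB3 ⊕ 0xAC = 0x1F.
P2: T = 0x7F, S = E(K, T) = 0xAB; 0x6D ⊕ 0xAB = 0xC6.
P3: T = 0x80, S = E(K, T) = 0xD6; 0x01 ⊕ 0xD6 = 0xD7.

P1 = 0x1F, P2 = 0xC6, P3 = 0xD7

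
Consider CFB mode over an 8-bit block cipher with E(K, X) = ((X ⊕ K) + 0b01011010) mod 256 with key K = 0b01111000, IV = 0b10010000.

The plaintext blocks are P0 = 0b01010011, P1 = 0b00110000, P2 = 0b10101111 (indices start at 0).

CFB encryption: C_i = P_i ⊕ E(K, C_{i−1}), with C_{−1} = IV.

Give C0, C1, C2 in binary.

C0: E(K, 0b10010000) = 0b01000010; 0b01010011 ⊕ 0b01000010 = 0b00010001.
C1: E(K, 0b00010001) = 0b11000011; 0b00110000 ⊕ 0b11000011 = 0b11110011.
C2: E(K, 0b11110011) = 0b11100101; 0b10101111 ⊕ 0b11100101 = 0b01001010.

C0 = 0b00010001, C1 = 0b11110011, C2 = 0b01001010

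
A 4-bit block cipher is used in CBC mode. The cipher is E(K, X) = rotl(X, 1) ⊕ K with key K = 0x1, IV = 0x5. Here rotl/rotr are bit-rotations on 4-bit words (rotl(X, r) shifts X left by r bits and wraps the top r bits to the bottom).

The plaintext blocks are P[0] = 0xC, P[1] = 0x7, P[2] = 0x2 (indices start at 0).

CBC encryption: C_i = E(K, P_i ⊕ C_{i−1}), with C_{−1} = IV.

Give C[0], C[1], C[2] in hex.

C[0] = 0x2, C[1] = 0xB, C[2] = 0x2

C[0]: P[0] ⊕ 0x5 = 0x9; E(K, 0x9) = 0x2.
C[1]: P[1] ⊕ 0x2 = 0x5; E(K, 0x5) = 0xB.
C[2]: P[2] ⊕ 0xB = 0x9; E(K, 0x9) = 0x2.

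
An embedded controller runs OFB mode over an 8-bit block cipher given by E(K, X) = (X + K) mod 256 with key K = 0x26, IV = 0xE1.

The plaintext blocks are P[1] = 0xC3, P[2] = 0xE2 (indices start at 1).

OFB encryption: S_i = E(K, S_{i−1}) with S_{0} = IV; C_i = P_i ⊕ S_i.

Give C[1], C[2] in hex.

C[1]: S = E(K, 0xE1) = 0x07; 0xC3 ⊕ 0x07 = 0xC4.
C[2]: S = E(K, 0x07) = 0x2D; 0xE2 ⊕ 0x2D = 0xCF.

C[1] = 0xC4, C[2] = 0xCF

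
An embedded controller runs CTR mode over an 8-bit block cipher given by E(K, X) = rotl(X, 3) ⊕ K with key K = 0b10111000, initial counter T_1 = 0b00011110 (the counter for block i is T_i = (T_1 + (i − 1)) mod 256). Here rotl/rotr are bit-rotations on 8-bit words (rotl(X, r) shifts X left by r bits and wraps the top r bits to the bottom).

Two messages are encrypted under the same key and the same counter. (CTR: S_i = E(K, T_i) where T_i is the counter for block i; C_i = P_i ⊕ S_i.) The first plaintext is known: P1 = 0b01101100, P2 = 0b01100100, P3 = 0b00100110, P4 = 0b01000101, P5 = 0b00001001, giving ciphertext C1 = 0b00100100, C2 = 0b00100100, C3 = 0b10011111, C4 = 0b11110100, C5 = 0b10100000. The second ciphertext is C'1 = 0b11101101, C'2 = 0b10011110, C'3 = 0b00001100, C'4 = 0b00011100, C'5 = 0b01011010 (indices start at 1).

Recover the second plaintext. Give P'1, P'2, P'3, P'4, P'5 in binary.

P'1 = 0b10100101, P'2 = 0b11011110, P'3 = 0b10110101, P'4 = 0b10101101, P'5 = 0b11110011

In CTR with a reused counter, both messages share the same keystream S_i, so C_i ⊕ C'_i = P_i ⊕ P'_i and thus P'_i = P_i ⊕ C_i ⊕ C'_i.
P'1: 0b01101100 ⊕ 0b00100100 ⊕ 0b11101101 = 0b10100101.
P'2: 0b01100100 ⊕ 0b00100100 ⊕ 0b10011110 = 0b11011110.
P'3: 0b00100110 ⊕ 0b10011111 ⊕ 0b00001100 = 0b10110101.
P'4: 0b01000101 ⊕ 0b11110100 ⊕ 0b00011100 = 0b10101101.
P'5: 0b00001001 ⊕ 0b10100000 ⊕ 0b01011010 = 0b11110011.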